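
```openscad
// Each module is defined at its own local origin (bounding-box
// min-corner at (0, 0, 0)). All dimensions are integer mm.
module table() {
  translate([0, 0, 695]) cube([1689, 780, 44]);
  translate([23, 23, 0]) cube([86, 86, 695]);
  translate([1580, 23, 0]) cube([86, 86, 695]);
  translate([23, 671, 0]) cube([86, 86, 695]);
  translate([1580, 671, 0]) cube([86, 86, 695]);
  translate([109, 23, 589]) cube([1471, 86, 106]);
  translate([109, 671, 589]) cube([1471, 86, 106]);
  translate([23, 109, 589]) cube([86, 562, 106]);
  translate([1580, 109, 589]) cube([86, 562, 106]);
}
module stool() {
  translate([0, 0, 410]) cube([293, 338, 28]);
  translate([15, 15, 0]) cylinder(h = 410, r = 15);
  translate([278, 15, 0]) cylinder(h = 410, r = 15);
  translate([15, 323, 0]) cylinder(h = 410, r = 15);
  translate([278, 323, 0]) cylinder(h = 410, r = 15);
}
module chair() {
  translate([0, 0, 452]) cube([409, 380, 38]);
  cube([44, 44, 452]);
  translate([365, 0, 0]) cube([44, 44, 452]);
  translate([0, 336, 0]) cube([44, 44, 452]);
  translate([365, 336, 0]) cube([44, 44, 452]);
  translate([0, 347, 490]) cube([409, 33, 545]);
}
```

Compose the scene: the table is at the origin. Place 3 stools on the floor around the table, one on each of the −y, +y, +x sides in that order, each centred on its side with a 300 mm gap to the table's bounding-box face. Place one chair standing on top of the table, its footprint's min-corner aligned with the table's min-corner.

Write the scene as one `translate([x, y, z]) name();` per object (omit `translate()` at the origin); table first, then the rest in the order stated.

table();
translate([698, -638, 0]) stool();
translate([698, 1080, 0]) stool();
translate([1989, 221, 0]) stool();
translate([0, 0, 739]) chair();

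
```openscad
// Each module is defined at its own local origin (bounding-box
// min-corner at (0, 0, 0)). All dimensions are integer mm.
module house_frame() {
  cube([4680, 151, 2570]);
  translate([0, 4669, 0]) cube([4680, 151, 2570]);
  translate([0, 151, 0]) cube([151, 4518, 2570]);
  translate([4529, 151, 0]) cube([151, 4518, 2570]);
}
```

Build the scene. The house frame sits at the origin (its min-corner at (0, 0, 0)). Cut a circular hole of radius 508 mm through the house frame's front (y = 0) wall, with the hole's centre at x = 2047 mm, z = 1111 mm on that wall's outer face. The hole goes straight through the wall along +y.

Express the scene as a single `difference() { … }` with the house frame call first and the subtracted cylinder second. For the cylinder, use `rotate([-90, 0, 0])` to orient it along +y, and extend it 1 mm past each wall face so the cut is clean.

difference() {
  house_frame();
  translate([2047, -1, 1111]) rotate([-90, 0, 0]) cylinder(h = 153, r = 508);
}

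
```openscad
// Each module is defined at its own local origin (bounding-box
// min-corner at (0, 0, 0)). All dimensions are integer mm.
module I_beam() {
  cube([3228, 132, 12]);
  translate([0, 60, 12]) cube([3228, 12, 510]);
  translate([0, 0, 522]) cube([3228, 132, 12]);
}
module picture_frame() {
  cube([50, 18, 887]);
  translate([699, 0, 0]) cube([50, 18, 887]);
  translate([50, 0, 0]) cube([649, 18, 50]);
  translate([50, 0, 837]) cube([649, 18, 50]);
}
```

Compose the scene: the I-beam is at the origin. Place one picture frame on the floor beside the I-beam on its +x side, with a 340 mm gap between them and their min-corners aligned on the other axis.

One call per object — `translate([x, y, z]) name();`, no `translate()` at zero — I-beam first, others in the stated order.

I_beam();
translate([3568, 0, 0]) picture_frame();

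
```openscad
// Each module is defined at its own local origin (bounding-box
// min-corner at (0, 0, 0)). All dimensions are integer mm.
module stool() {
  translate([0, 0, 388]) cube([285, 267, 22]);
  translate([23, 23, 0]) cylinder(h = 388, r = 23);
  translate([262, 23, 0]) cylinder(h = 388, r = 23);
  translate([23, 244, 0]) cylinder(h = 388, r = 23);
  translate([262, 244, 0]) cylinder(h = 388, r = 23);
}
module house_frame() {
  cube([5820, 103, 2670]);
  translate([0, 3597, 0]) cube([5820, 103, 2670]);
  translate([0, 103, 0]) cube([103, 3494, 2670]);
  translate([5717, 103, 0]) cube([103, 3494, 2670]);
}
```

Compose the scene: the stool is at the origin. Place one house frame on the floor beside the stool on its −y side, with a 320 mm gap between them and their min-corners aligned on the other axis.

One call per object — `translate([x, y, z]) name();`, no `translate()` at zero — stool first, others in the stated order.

stool();
translate([0, -4020, 0]) house_frame();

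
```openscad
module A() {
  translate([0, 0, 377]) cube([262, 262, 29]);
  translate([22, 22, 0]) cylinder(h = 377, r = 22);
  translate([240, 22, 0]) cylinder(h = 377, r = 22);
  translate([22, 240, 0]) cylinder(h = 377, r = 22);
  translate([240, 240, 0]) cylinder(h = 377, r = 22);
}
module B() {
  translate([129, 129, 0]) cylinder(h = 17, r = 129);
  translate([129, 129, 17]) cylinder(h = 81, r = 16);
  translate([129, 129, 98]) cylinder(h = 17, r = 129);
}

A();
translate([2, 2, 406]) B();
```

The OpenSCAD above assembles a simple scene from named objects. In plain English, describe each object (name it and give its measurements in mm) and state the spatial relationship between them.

A is a simple wooden stool: a rectangular seat 262 mm (x) by 262 mm (y), 29 mm thick, top face at z = 406 mm, on four round legs, each 44 mm in diameter. The legs rest on z = 0, each leg's axis is inset half a diameter from the nearest pair of seat edges (so the leg's bounding box is flush with the corner).

B is a spool: two coaxial disc flanges of radius 129 mm and thickness 17 mm, joined by a core cylinder of radius 16 mm and height 81 mm. The lower flange rests on z = 0 and the three cylinders share a vertical axis.

The spool is on top of the stool.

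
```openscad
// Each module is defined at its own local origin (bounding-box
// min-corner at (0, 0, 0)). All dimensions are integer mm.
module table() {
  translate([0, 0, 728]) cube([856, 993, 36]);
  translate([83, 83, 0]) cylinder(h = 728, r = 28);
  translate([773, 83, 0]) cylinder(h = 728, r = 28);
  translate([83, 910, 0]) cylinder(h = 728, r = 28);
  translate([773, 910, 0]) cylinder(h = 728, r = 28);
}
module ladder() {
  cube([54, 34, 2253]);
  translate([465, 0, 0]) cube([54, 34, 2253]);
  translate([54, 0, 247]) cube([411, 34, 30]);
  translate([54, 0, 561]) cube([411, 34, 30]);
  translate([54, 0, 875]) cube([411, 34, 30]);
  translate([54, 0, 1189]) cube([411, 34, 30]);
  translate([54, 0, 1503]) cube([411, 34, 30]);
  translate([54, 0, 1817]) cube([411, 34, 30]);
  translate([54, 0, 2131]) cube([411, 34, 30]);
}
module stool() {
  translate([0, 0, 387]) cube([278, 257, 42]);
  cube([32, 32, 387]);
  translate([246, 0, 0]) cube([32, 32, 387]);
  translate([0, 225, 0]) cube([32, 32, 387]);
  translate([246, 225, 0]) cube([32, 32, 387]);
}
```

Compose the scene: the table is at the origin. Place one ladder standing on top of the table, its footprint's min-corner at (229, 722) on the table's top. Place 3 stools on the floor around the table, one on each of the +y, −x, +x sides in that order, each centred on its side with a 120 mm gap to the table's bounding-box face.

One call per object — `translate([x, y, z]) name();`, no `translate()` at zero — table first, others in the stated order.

table();
translate([229, 722, 764]) ladder();
translate([289, 1113, 0]) stool();
translate([-398, 368, 0]) stool();
translate([976, 368, 0]) stool();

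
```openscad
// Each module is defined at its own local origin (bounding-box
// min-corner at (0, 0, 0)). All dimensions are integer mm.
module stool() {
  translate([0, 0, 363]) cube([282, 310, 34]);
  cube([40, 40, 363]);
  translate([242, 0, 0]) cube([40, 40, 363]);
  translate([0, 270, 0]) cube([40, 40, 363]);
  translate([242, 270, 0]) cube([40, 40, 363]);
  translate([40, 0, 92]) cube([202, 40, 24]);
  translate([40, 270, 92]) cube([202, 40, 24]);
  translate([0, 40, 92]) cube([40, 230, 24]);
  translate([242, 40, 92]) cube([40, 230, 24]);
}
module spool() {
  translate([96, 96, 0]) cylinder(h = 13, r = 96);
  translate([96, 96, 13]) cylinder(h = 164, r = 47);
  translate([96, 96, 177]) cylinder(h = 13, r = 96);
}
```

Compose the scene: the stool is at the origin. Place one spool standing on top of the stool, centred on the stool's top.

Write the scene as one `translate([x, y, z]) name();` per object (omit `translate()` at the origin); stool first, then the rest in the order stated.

stool();
translate([45, 59, 397]) spool();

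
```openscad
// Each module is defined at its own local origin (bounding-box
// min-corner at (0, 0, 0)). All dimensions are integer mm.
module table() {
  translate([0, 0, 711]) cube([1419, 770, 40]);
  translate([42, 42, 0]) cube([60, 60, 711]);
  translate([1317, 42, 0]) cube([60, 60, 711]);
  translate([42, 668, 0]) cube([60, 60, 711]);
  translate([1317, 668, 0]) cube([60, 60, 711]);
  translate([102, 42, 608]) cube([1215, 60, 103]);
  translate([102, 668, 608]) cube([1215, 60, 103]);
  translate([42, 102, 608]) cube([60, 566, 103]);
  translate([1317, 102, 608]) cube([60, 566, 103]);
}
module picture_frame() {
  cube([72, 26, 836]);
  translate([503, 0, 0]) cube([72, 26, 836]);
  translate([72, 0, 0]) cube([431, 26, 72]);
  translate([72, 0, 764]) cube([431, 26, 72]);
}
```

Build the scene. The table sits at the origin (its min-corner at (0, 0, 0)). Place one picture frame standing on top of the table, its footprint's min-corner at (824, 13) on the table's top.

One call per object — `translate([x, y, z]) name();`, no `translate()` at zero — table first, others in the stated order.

table();
translate([824, 13, 751]) picture_frame();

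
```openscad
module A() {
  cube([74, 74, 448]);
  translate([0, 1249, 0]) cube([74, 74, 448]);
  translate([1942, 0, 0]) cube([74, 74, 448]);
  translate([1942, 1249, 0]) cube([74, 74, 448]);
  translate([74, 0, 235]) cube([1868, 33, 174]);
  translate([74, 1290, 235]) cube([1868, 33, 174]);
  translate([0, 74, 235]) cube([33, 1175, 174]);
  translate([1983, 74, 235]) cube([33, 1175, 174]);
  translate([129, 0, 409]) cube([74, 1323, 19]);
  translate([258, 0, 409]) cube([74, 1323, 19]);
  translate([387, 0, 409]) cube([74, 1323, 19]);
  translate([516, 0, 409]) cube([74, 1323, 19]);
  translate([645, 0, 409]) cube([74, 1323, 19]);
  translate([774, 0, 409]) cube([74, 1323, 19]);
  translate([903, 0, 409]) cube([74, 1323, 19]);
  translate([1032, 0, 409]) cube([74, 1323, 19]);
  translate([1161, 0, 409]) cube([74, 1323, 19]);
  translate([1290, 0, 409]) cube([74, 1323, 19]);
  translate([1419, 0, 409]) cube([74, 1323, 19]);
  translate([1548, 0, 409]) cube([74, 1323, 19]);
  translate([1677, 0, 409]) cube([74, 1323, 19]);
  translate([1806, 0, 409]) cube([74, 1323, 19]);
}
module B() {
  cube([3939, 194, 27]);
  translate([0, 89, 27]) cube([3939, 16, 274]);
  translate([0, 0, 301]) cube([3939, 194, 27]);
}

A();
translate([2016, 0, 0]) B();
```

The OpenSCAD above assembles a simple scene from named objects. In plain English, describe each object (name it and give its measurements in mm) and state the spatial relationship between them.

A is a bed frame 2016 mm long (x) by 1323 mm wide (y). Four 74×74 mm corner posts, 448 mm tall, at the corners of the footprint. Four rails of 33 mm thickness and 174 mm height run between adjacent posts with their undersides at z = 235 mm, their outer faces flush with the outside of the frame (the two x-running rails run between the posts' inner faces; the two y-running rails run between the posts' inner faces). 14 slats, each 74 mm wide (x) and 19 mm thick, lie across the top of the two x-running rails, running the full 1323 mm width of the frame in y; the slats are evenly spaced along x between the inner faces of the end posts with equal gaps (rounded down to the nearest mm) at the −x end and between each pair — any rounding remainder accumulates at the +x end.

B is an I-beam lying along x, 3939 mm long. Overall section height 328 mm. Two flanges 194 mm wide (y) and 27 mm thick, one on the floor and one at the top; a web 16 mm thick runs between them, centred on the flange width.

The I-beam is against the bed frame's +x side, with their −y faces flush.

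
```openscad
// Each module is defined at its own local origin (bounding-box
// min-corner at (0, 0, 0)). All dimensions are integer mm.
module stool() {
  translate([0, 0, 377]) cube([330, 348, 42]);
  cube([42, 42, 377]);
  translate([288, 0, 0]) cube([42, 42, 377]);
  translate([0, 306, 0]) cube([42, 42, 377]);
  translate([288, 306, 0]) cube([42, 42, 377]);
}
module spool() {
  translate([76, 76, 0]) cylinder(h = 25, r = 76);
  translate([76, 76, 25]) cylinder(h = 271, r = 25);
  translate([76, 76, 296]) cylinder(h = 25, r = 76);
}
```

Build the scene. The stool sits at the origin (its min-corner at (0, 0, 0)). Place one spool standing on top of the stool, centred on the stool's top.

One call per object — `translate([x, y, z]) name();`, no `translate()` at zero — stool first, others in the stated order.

stool();
translate([89, 98, 419]) spool();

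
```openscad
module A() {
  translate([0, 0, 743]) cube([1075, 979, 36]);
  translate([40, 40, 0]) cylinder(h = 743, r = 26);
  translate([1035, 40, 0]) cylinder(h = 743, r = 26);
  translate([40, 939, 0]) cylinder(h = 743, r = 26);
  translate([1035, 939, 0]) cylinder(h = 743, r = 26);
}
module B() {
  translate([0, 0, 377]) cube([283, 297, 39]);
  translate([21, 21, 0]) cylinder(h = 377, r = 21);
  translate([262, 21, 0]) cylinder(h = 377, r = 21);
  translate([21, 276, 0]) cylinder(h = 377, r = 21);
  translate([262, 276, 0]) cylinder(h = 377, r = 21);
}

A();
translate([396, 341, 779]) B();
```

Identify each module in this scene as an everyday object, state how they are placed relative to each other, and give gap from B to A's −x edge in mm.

A is a table. B is a stool. The stool is on top of the table, centred. The gap from the stool to the table's −x edge is 396 mm.

The stool's min-x is at 396; the table's min-x is 0; gap = 396 mm.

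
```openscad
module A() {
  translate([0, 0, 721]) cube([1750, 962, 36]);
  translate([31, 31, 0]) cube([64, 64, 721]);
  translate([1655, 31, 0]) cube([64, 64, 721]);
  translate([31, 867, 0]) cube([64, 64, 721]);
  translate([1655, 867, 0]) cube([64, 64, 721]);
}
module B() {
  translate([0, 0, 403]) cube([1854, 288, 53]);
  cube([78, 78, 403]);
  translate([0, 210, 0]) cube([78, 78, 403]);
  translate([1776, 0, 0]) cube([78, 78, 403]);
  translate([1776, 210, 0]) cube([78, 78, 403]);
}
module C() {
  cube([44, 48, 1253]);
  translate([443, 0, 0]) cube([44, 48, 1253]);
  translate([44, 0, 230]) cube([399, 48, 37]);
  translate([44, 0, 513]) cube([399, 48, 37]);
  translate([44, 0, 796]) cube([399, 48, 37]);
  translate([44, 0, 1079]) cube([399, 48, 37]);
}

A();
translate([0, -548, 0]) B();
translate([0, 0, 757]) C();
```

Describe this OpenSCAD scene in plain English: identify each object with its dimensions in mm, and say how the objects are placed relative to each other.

A is a table: top 1750 mm (x) × 962 mm (y), 36 mm thick, upper face at z = 757 mm, on four 64×64 mm square legs, each inset 31 mm from the nearest pair of top edges, running from z = 0 to the bottom of the top.

B is a bench: a 1854×288 mm seat slab, 53 mm thick, top at z = 456 mm, on four 78×78 mm square legs flush with the seat corners and standing on z = 0.

C is a wooden ladder with two side rails of 44×48 mm section and 1253 mm height, set 487 mm apart overall. Between them run 4 rectangular rungs (48 mm deep, 37 mm thick), front faces flush with the rails' −y face. The bottom of the first rung is 230 mm above the floor and each subsequent rung is 283 mm higher than the one below.

The bench is on the floor beside the table on its −y side. The ladder is on top of the table.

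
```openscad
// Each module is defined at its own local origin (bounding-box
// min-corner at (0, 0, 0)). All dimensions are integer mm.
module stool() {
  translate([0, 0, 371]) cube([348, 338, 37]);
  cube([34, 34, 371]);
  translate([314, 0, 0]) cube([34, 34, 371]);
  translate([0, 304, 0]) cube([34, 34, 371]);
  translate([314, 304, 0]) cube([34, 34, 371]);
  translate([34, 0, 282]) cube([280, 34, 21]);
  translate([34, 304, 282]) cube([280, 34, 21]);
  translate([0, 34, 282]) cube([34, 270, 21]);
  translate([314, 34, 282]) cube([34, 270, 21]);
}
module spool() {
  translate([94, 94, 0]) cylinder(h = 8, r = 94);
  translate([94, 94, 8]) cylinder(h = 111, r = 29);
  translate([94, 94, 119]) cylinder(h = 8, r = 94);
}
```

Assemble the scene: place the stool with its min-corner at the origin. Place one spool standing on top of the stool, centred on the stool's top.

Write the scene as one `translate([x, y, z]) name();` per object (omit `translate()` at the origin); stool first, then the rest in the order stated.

stool();
translate([80, 75, 408]) spool();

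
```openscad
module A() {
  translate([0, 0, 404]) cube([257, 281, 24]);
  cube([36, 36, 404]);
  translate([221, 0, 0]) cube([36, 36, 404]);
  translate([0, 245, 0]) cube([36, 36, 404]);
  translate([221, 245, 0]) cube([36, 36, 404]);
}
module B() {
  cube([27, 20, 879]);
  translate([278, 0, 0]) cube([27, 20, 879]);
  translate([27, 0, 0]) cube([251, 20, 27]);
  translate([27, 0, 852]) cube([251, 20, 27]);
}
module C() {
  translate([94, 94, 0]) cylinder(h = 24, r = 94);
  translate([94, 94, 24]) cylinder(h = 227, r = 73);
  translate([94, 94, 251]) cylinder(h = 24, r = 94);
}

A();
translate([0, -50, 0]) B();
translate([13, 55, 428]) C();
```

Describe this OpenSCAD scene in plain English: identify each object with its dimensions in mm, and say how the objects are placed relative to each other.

A is a four-legged stool. The seat is a 257×281×24 mm slab whose top surface is at z = 428 mm; four square legs, each 36×36 mm in cross-section, run from the floor (z = 0) to the underside of the seat, each flush with a corner of the seat.

B is a picture frame with a 251×825 mm rectangular opening (x by z) and a uniform 27 mm border on every side. Frame depth is 20 mm along y. It is built from two vertical stiles running the full outside height and two horizontal rails spanning the gap between the stiles.

C is a spool: two coaxial disc flanges of radius 94 mm and thickness 24 mm, joined by a core cylinder of radius 73 mm and height 227 mm. The lower flange rests on z = 0 and the three cylinders share a vertical axis.

The picture frame is on the floor beside the stool on its −y side. The spool is on top of the stool.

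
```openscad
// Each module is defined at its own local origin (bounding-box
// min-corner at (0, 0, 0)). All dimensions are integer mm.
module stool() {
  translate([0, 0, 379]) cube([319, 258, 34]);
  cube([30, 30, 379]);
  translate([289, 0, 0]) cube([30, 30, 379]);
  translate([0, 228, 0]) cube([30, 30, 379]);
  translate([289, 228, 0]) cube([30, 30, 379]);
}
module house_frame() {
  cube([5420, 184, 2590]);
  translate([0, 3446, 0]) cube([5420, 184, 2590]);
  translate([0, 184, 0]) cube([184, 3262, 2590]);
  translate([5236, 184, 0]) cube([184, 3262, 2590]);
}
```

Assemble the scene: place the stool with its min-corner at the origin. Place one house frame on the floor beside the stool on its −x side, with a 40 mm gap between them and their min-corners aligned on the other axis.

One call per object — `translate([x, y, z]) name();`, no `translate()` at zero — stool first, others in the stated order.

stool();
translate([-5460, 0, 0]) house_frame();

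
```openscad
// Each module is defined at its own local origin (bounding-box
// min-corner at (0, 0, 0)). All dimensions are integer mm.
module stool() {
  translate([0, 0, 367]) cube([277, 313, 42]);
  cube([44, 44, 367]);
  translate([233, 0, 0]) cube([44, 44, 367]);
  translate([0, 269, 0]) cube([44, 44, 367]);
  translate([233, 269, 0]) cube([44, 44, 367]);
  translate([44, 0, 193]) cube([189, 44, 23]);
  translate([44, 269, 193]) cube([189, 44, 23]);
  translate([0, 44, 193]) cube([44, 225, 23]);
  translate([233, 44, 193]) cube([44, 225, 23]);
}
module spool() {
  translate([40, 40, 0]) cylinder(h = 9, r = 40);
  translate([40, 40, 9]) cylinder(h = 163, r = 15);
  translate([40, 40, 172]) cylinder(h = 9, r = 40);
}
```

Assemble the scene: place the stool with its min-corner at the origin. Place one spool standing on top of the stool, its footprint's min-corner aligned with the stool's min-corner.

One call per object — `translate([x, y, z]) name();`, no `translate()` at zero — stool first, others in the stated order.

stool();
translate([0, 0, 409]) spool();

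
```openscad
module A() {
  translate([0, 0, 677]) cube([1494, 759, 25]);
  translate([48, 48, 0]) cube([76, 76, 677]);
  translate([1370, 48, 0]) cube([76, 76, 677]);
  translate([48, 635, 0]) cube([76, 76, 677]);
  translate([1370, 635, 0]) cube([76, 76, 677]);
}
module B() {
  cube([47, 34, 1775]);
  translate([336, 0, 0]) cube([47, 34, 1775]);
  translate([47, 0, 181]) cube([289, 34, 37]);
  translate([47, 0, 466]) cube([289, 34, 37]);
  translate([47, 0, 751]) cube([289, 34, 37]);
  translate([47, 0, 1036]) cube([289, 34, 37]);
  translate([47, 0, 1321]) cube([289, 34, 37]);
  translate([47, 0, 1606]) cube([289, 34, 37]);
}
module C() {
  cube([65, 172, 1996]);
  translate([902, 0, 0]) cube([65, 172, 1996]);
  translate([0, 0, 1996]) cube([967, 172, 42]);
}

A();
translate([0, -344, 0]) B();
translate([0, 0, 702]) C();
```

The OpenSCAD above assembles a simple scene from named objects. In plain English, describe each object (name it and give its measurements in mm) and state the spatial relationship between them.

A is a rectangular dining table. The top is 1494×759×25 mm with its upper surface at z = 702 mm. It stands on four 76×76 mm square legs, each inset 48 mm from the nearest pair of top edges, running from the floor to the underside of the top.

B is a wooden ladder with two side rails of 47×34 mm section and 1775 mm height, set 383 mm apart overall. Between them run 6 rectangular rungs (34 mm deep, 37 mm thick), front faces flush with the rails' −y face. The bottom of the first rung is 181 mm above the floor and each subsequent rung is 285 mm higher than the one below.

C is a door frame. The clear opening is 837 mm wide and 1996 mm high. Two 65 mm wide jambs, 172 mm deep, stand either side of the opening from the floor to the top of the opening. A 42 mm thick head sits across the top of both jambs, spanning the full outside width of the frame.

The ladder is on the floor beside the table on its −y side. The door frame is on top of the table.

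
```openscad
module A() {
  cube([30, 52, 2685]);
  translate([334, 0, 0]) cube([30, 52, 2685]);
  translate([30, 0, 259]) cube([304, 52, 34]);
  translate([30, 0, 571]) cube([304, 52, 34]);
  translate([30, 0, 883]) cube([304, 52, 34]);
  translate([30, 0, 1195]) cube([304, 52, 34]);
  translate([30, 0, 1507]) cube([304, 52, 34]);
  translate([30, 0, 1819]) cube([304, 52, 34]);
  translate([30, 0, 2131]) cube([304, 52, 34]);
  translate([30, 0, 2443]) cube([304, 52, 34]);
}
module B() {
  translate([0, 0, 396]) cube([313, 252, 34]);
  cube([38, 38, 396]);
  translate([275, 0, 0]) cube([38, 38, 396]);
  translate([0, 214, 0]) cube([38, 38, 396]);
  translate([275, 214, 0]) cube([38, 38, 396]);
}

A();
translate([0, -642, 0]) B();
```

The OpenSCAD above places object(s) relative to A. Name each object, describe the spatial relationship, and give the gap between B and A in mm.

A is a ladder. B is a stool. The stool is on the floor beside the ladder on its −y side. The gap between the stool and the ladder is 390 mm.

The stool's nearest face is 390 mm from the ladder's −y face.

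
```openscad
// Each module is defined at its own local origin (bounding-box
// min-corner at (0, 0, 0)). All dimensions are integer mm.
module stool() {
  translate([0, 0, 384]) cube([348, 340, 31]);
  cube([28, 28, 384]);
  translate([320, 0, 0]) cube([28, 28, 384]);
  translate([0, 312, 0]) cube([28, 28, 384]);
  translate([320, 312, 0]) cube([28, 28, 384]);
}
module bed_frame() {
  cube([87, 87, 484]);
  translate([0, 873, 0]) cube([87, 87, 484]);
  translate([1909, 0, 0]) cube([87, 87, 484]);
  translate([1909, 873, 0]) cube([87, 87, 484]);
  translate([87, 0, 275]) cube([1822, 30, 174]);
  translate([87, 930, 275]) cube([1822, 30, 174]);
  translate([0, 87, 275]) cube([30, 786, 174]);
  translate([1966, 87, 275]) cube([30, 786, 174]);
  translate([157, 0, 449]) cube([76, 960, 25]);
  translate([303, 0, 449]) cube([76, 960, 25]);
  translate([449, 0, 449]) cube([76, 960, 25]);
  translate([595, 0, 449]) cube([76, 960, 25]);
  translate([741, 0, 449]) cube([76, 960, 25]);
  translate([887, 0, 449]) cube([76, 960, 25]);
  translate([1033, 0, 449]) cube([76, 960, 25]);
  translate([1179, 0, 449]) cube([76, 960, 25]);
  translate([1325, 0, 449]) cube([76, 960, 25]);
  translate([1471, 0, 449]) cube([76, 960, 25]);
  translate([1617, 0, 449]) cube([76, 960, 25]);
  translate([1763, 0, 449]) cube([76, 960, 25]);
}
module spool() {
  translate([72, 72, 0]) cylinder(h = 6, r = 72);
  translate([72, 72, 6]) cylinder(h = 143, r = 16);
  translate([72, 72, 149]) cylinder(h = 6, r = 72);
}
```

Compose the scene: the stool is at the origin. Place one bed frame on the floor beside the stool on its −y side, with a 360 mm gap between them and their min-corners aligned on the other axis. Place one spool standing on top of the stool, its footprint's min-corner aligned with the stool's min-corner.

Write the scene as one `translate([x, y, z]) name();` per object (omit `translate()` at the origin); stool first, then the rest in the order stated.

stool();
translate([0, -1320, 0]) bed_frame();
translate([0, 0, 415]) spool();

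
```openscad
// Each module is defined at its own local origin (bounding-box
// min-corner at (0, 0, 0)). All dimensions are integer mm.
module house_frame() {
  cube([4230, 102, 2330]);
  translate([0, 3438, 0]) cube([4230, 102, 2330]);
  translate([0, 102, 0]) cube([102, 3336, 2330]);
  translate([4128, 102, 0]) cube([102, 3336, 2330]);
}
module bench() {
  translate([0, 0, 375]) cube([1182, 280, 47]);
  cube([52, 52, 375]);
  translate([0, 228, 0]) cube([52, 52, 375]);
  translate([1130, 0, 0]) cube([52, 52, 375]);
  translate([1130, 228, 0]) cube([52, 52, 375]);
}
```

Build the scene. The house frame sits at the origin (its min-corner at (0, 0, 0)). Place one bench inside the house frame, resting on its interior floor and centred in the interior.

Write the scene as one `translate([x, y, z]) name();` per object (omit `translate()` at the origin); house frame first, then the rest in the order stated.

house_frame();
translate([1524, 1630, 0]) bench();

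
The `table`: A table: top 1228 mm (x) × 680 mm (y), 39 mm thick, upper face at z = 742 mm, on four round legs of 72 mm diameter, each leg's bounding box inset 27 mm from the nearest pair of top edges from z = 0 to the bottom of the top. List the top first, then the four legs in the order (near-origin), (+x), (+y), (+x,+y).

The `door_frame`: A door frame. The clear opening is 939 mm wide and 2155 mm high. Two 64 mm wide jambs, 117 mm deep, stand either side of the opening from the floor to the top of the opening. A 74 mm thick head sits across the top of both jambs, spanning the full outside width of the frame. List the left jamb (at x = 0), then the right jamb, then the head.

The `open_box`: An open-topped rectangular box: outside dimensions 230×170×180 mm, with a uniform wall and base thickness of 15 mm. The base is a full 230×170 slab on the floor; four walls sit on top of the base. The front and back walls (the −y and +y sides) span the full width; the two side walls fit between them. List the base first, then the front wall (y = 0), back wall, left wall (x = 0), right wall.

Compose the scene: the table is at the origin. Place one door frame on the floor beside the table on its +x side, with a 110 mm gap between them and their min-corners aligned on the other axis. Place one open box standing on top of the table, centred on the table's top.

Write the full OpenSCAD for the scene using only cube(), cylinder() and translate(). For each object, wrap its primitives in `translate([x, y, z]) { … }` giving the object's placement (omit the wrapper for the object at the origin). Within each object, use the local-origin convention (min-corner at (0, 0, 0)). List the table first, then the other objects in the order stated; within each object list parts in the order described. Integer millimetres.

translate([0, 0, 703]) cube([1228, 680, 39]);
translate([63, 63, 0]) cylinder(h = 703, r = 36);
translate([1165, 63, 0]) cylinder(h = 703, r = 36);
translate([63, 617, 0]) cylinder(h = 703, r = 36);
translate([1165, 617, 0]) cylinder(h = 703, r = 36);
translate([1338, 0, 0]) {
  cube([64, 117, 2155]);
  translate([1003, 0, 0]) cube([64, 117, 2155]);
  translate([0, 0, 2155]) cube([1067, 117, 74]);
}
translate([499, 255, 742]) {
  cube([230, 170, 15]);
  translate([0, 0, 15]) cube([230, 15, 165]);
  translate([0, 155, 15]) cube([230, 15, 165]);
  translate([0, 15, 15]) cube([15, 140, 165]);
  translate([215, 15, 15]) cube([15, 140, 165]);
}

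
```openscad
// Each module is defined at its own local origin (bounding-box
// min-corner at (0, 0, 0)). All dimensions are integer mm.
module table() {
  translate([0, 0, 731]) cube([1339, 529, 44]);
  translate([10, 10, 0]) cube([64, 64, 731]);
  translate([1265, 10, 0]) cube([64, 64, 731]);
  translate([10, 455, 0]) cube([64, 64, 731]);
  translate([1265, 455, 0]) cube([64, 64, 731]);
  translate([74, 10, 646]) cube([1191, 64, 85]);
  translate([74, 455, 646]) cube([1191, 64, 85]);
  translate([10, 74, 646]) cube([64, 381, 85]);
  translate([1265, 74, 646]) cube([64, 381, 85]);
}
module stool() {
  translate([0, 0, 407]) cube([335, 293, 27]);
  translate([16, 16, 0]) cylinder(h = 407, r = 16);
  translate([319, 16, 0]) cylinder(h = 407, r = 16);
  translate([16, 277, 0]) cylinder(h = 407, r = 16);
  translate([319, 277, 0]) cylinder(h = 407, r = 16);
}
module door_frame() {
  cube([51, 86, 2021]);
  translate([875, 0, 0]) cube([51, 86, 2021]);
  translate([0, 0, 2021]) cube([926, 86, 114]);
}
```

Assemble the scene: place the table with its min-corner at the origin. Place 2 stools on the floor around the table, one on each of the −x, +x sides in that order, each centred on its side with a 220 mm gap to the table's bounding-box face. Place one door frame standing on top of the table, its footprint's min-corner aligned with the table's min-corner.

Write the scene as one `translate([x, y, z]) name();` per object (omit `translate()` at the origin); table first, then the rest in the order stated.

table();
translate([-555, 118, 0]) stool();
translate([1559, 118, 0]) stool();
translate([0, 0, 775]) door_frame();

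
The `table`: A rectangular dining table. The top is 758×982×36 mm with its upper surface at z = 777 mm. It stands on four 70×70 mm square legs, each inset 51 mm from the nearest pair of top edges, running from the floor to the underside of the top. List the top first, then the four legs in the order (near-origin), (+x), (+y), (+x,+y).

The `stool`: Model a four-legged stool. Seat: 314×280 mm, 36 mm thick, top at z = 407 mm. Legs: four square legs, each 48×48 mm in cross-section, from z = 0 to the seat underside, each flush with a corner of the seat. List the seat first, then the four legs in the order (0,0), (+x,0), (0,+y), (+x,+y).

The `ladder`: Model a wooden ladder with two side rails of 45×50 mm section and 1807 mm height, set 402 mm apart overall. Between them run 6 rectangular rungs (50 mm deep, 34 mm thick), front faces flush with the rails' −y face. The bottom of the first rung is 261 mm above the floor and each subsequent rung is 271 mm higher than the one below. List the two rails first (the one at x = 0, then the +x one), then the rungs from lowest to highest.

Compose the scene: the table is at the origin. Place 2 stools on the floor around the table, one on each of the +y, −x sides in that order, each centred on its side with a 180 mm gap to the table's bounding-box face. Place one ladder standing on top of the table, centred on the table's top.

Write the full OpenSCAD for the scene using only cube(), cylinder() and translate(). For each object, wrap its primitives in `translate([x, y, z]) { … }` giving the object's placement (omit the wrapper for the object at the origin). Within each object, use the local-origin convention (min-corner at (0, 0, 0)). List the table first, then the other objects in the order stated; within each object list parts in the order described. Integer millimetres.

translate([0, 0, 741]) cube([758, 982, 36]);
translate([51, 51, 0]) cube([70, 70, 741]);
translate([637, 51, 0]) cube([70, 70, 741]);
translate([51, 861, 0]) cube([70, 70, 741]);
translate([637, 861, 0]) cube([70, 70, 741]);
translate([222, 1162, 0]) {
  translate([0, 0, 371]) cube([314, 280, 36]);
  cube([48, 48, 371]);
  translate([266, 0, 0]) cube([48, 48, 371]);
  translate([0, 232, 0]) cube([48, 48, 371]);
  translate([266, 232, 0]) cube([48, 48, 371]);
}
translate([-494, 351, 0]) {
  translate([0, 0, 371]) cube([314, 280, 36]);
  cube([48, 48, 371]);
  translate([266, 0, 0]) cube([48, 48, 371]);
  translate([0, 232, 0]) cube([48, 48, 371]);
  translate([266, 232, 0]) cube([48, 48, 371]);
}
translate([178, 466, 777]) {
  cube([45, 50, 1807]);
  translate([357, 0, 0]) cube([45, 50, 1807]);
  translate([45, 0, 261]) cube([312, 50, 34]);
  translate([45, 0, 532]) cube([312, 50, 34]);
  translate([45, 0, 803]) cube([312, 50, 34]);
  translate([45, 0, 1074]) cube([312, 50, 34]);
  translate([45, 0, 1345]) cube([312, 50, 34]);
  translate([45, 0, 1616]) cube([312, 50, 34]);
}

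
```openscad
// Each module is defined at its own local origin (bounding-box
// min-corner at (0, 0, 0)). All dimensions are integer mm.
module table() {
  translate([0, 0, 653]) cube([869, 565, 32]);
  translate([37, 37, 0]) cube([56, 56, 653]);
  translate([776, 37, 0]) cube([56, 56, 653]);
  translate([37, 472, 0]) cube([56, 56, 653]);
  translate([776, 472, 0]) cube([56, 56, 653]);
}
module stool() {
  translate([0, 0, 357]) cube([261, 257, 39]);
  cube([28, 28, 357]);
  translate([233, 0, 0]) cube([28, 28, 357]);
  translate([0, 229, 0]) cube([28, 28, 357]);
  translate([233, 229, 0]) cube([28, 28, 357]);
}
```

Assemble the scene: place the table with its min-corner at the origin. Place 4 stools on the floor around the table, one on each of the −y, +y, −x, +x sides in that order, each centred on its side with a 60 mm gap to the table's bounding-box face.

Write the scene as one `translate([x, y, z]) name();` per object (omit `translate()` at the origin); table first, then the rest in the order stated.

table();
translate([304, -317, 0]) stool();
translate([304, 625, 0]) stool();
translate([-321, 154, 0]) stool();
translate([929, 154, 0]) stool();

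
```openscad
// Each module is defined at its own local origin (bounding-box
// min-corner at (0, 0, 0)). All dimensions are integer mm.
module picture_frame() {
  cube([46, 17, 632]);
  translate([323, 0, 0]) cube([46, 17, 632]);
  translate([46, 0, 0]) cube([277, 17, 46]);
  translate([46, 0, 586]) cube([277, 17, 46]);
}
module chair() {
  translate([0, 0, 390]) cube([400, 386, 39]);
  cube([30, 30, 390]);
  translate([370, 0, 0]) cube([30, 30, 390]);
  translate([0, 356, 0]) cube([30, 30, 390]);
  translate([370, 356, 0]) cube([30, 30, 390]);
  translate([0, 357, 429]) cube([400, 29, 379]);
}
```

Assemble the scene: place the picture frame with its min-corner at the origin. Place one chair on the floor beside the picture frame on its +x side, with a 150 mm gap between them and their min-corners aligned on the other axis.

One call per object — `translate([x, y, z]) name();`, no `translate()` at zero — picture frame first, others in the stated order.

picture_frame();
translate([519, 0, 0]) chair();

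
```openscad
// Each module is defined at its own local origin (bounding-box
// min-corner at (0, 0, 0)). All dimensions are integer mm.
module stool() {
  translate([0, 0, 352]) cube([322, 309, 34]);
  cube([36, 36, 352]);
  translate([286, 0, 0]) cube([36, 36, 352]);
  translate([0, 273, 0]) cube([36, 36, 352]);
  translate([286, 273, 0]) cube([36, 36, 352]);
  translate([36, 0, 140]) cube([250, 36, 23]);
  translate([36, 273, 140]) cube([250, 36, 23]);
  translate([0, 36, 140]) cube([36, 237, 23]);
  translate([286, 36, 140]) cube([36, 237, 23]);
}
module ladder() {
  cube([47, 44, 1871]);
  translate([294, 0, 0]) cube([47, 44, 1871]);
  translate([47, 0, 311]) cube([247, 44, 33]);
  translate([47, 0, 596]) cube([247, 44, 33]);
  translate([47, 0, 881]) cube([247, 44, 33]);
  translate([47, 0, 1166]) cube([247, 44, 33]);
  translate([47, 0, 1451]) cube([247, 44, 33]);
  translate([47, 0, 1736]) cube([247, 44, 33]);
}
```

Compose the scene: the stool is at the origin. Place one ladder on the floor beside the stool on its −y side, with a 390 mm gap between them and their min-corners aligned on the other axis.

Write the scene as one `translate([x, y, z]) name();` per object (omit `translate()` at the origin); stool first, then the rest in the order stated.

stool();
translate([0, -434, 0]) ladder();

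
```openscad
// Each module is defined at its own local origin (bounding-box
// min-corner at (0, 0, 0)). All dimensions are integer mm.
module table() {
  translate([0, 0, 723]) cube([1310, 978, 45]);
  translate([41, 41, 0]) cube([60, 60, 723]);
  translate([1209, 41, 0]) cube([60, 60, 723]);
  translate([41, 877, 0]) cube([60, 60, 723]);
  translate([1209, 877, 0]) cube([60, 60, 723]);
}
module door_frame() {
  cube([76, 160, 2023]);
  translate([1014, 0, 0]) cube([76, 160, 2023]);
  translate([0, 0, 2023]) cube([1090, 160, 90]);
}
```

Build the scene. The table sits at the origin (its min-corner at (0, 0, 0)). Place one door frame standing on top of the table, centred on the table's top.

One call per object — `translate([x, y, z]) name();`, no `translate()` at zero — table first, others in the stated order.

table();
translate([110, 409, 768]) door_frame();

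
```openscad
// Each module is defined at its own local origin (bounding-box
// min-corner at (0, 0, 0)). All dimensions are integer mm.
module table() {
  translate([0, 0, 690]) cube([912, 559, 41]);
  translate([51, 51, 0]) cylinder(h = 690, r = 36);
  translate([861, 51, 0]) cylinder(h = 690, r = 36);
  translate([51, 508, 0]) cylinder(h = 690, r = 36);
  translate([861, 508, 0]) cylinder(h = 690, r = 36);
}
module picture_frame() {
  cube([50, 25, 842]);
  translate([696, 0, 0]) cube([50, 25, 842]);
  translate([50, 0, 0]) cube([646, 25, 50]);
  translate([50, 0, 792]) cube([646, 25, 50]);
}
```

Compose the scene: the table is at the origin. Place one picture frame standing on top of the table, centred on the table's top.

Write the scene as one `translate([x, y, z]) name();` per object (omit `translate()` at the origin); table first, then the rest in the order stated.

table();
translate([83, 267, 731]) picture_frame();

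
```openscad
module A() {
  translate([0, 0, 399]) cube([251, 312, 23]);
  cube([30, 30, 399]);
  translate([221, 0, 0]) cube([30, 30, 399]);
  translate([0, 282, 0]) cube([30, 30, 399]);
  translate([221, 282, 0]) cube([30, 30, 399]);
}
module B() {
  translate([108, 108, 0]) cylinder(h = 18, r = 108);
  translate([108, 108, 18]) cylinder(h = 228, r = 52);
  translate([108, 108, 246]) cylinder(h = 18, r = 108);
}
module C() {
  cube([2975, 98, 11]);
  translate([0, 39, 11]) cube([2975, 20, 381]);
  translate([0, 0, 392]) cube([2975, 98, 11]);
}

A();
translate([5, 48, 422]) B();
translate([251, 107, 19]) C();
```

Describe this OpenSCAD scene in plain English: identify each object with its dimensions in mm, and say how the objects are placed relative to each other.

A is a four-legged stool. The seat is 251×312 mm, 23 mm thick, top at z = 422 mm. It stands on four square legs, each 30×30 mm in cross-section, from z = 0 to the seat underside, each flush with a corner of the seat.

B is a spool: two coaxial disc flanges of radius 108 mm and thickness 18 mm, joined by a core cylinder of radius 52 mm and height 228 mm. The lower flange rests on z = 0 and the three cylinders share a vertical axis.

C is an I-beam lying along x, 2975 mm long. Overall section height 403 mm. Two flanges 98 mm wide (y) and 11 mm thick, one on the floor and one at the top; a web 20 mm thick runs between them, centred on the flange width.

The spool is on top of the stool. The I-beam is beside the stool with their tops flush at z = 422.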